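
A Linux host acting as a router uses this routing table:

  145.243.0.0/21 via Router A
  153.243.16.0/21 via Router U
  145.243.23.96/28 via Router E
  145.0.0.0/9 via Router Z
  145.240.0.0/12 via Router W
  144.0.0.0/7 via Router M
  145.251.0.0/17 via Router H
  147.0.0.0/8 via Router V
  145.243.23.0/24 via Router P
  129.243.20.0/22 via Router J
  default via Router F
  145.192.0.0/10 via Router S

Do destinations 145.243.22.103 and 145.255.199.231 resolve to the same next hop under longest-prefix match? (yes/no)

yes

145.243.22.103: longest match 145.240.0.0/12 -> Router W
145.255.199.231: longest match 145.240.0.0/12 -> Router W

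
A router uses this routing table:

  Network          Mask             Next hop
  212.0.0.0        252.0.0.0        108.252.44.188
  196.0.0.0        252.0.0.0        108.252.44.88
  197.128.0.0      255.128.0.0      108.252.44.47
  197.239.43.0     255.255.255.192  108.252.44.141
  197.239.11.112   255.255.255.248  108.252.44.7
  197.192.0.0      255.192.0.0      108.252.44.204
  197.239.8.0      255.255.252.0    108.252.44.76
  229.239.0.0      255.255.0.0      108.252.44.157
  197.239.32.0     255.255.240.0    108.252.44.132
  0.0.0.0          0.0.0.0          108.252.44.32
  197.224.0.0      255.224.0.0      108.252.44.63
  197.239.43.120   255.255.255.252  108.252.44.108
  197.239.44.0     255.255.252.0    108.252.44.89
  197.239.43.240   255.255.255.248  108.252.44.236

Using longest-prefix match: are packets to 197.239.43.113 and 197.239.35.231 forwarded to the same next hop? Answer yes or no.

yes

197.239.43.113: longest match 197.239.32.0/20 -> 108.252.44.132
197.239.35.231: longest match 197.239.32.0/20 -> 108.252.44.132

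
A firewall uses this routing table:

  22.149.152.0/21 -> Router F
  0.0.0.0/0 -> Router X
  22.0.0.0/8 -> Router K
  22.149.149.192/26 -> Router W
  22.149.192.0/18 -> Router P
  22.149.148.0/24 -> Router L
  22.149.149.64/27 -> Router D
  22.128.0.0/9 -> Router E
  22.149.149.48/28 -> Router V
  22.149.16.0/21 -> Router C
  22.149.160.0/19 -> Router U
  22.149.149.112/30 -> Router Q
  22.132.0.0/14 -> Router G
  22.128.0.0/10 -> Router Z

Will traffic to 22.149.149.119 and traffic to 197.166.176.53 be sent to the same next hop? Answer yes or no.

22.149.149.119: longest match 22.128.0.0/10 -> Router Z
197.166.176.53: longest match 0.0.0.0/0 -> Router X

no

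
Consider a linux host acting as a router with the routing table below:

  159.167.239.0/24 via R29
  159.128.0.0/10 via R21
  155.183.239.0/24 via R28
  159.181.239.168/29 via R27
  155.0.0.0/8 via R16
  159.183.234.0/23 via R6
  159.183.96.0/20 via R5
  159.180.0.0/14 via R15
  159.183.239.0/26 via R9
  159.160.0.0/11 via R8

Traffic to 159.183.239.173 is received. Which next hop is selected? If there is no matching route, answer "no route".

R15

Routes whose prefix contains 159.183.239.173:
  159.128.0.0/10 (159.128.0.0 - 159.191.255.255) -> R21
  159.160.0.0/11 (159.160.0.0 - 159.191.255.255) -> R8
  159.180.0.0/14 (159.180.0.0 - 159.183.255.255) -> R15
More-specific entries that do NOT match:
  159.181.239.168/29 (159.181.239.168 - 159.181.239.175) does not contain 159.183.239.173
  159.183.239.0/26 (159.183.239.0 - 159.183.239.63) does not contain 159.183.239.173
  159.167.239.0/24 (159.167.239.0 - 159.167.239.255) does not contain 159.183.239.173
  155.183.239.0/24 (155.183.239.0 - 155.183.239.255) does not contain 159.183.239.173
  159.183.234.0/23 (159.183.234.0 - 159.183.235.255) does not contain 159.183.239.173
  159.183.96.0/20 (159.183.96.0 - 159.183.111.255) does not contain 159.183.239.173
Longest matching prefix is /14 -> next hop R15.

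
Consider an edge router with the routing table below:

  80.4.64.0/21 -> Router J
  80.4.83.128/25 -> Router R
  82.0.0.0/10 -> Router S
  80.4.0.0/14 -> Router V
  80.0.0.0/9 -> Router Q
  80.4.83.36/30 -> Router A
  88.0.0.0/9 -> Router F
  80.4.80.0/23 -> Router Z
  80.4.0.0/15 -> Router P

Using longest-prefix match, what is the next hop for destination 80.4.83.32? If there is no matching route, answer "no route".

Router P

Routes whose prefix contains 80.4.83.32:
  80.0.0.0/9 (80.0.0.0 - 80.127.255.255) -> Router Q
  80.4.0.0/14 (80.4.0.0 - 80.7.255.255) -> Router V
  80.4.0.0/15 (80.4.0.0 - 80.5.255.255) -> Router P
More-specific entries that do NOT match:
  80.4.83.36/30 (80.4.83.36 - 80.4.83.39) does not contain 80.4.83.32
  80.4.83.128/25 (80.4.83.128 - 80.4.83.255) does not contain 80.4.83.32
  80.4.80.0/23 (80.4.80.0 - 80.4.81.255) does not contain 80.4.83.32
  80.4.64.0/21 (80.4.64.0 - 80.4.71.255) does not contain 80.4.83.32
Longest matching prefix is /15 -> next hop Router P.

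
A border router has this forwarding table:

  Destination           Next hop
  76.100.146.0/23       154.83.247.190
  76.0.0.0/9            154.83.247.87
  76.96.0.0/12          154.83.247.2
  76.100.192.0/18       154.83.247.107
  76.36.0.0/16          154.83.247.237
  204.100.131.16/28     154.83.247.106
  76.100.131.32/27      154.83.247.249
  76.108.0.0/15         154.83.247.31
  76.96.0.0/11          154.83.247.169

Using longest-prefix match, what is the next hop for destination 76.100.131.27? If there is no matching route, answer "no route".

Routes whose prefix contains 76.100.131.27:
  76.0.0.0/9 (76.0.0.0 - 76.127.255.255) -> 154.83.247.87
  76.96.0.0/11 (76.96.0.0 - 76.127.255.255) -> 154.83.247.169
  76.96.0.0/12 (76.96.0.0 - 76.111.255.255) -> 154.83.247.2
More-specific entries that do NOT match:
  204.100.131.16/28 (204.100.131.16 - 204.100.131.31) does not contain 76.100.131.27
  76.100.131.32/27 (76.100.131.32 - 76.100.131.63) does not contain 76.100.131.27
  76.100.146.0/23 (76.100.146.0 - 76.100.147.255) does not contain 76.100.131.27
  76.100.192.0/18 (76.100.192.0 - 76.100.255.255) does not contain 76.100.131.27
  76.36.0.0/16 (76.36.0.0 - 76.36.255.255) does not contain 76.100.131.27
  76.108.0.0/15 (76.108.0.0 - 76.109.255.255) does not contain 76.100.131.27
Longest matching prefix is /12 -> next hop 154.83.247.2.

154.83.247.2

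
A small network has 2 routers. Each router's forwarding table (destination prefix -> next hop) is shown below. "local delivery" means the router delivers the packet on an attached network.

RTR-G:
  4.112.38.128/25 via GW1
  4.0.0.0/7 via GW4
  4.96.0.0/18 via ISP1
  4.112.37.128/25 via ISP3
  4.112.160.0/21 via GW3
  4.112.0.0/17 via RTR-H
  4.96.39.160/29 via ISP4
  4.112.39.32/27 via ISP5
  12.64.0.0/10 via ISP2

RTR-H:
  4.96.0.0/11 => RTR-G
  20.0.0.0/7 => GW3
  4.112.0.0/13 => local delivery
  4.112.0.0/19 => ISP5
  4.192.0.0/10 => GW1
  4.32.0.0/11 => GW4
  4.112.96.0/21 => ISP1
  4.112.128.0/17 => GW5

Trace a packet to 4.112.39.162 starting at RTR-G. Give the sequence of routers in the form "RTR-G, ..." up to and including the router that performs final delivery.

At RTR-G: longest match for 4.112.39.162 is 4.112.0.0/17 -> RTR-H
At RTR-H: longest match for 4.112.39.162 is 4.112.0.0/13 -> local delivery

RTR-G, RTR-H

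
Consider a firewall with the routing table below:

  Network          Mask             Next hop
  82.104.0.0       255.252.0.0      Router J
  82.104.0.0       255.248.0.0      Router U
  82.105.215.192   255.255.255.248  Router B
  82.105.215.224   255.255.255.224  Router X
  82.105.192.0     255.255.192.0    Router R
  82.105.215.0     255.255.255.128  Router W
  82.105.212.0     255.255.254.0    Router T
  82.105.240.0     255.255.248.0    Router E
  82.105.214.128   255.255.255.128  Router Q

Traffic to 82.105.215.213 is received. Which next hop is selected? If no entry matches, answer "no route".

Router R

Routes whose prefix contains 82.105.215.213:
  82.104.0.0/13 (82.104.0.0 - 82.111.255.255) -> Router U
  82.104.0.0/14 (82.104.0.0 - 82.107.255.255) -> Router J
  82.105.192.0/18 (82.105.192.0 - 82.105.255.255) -> Router R
More-specific entries that do NOT match:
  82.105.215.192/29 (82.105.215.192 - 82.105.215.199) does not contain 82.105.215.213
  82.105.215.224/27 (82.105.215.224 - 82.105.215.255) does not contain 82.105.215.213
  82.105.215.0/25 (82.105.215.0 - 82.105.215.127) does not contain 82.105.215.213
  82.105.214.128/25 (82.105.214.128 - 82.105.214.255) does not contain 82.105.215.213
  82.105.212.0/23 (82.105.212.0 - 82.105.213.255) does not contain 82.105.215.213
  82.105.240.0/21 (82.105.240.0 - 82.105.247.255) does not contain 82.105.215.213
Longest matching prefix is /18 -> next hop Router R.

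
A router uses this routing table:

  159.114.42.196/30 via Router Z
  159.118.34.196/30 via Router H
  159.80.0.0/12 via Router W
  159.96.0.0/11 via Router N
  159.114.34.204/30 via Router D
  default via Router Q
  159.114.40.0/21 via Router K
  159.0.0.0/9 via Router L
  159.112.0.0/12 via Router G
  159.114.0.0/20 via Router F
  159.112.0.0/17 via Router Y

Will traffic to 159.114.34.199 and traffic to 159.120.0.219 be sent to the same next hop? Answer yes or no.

yes

159.114.34.199: longest match 159.112.0.0/12 -> Router G
159.120.0.219: longest match 159.112.0.0/12 -> Router G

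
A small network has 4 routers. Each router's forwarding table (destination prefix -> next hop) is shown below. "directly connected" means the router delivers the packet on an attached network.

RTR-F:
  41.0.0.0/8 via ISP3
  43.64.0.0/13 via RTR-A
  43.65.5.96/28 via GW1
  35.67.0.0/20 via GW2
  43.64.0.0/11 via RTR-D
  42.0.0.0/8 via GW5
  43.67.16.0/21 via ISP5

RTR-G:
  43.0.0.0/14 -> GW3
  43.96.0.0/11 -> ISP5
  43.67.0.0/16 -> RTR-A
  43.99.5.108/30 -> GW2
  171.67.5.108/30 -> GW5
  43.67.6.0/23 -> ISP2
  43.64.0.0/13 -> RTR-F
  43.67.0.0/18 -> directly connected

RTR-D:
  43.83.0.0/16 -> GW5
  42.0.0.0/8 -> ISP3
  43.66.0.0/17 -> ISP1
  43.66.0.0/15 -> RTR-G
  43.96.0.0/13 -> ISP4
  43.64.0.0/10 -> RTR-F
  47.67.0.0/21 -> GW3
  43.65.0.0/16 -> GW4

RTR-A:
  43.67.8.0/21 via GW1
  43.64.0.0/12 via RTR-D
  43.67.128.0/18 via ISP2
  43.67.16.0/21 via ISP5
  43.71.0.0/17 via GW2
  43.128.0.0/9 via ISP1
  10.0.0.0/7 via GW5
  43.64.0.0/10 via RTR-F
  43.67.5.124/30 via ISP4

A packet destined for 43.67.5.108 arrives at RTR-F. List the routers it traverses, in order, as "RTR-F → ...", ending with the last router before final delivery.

RTR-F → RTR-A → RTR-D → RTR-G

At RTR-F: longest match for 43.67.5.108 is 43.64.0.0/13 -> RTR-A
At RTR-A: longest match for 43.67.5.108 is 43.64.0.0/12 -> RTR-D
At RTR-D: longest match for 43.67.5.108 is 43.66.0.0/15 -> RTR-G
At RTR-G: longest match for 43.67.5.108 is 43.67.0.0/18 -> directly connected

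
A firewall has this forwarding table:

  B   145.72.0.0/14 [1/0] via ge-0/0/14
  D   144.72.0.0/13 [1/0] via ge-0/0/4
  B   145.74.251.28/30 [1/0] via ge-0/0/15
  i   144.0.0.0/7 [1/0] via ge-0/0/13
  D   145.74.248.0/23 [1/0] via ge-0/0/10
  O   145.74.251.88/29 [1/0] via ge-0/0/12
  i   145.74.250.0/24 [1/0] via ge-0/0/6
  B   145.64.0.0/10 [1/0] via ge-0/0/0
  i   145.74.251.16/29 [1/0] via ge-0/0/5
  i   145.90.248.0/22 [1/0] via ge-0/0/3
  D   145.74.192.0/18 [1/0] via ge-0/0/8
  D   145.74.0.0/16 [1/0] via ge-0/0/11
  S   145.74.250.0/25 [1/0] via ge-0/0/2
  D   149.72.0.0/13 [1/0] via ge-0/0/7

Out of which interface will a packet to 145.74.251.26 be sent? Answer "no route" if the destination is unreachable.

ge-0/0/8

Routes whose prefix contains 145.74.251.26:
  144.0.0.0/7 (144.0.0.0 - 145.255.255.255) -> ge-0/0/13
  145.64.0.0/10 (145.64.0.0 - 145.127.255.255) -> ge-0/0/0
  145.72.0.0/14 (145.72.0.0 - 145.75.255.255) -> ge-0/0/14
  145.74.0.0/16 (145.74.0.0 - 145.74.255.255) -> ge-0/0/11
  145.74.192.0/18 (145.74.192.0 - 145.74.255.255) -> ge-0/0/8
More-specific entries that do NOT match:
  145.74.251.28/30 (145.74.251.28 - 145.74.251.31) does not contain 145.74.251.26
  145.74.251.88/29 (145.74.251.88 - 145.74.251.95) does not contain 145.74.251.26
  145.74.251.16/29 (145.74.251.16 - 145.74.251.23) does not contain 145.74.251.26
  145.74.250.0/25 (145.74.250.0 - 145.74.250.127) does not contain 145.74.251.26
  145.74.250.0/24 (145.74.250.0 - 145.74.250.255) does not contain 145.74.251.26
  145.74.248.0/23 (145.74.248.0 - 145.74.249.255) does not contain 145.74.251.26
  145.90.248.0/22 (145.90.248.0 - 145.90.251.255) does not contain 145.74.251.26
Longest matching prefix is /18 -> interface ge-0/0/8.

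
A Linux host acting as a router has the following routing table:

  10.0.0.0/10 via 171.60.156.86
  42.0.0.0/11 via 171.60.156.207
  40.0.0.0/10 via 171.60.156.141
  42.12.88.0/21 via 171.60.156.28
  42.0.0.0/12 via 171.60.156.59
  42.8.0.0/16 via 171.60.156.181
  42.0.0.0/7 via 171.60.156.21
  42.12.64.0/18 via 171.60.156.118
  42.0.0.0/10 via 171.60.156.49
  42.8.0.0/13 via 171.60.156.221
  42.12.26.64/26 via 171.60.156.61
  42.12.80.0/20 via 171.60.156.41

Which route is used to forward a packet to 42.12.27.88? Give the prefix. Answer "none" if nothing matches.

42.8.0.0/13

Entries matching 42.12.27.88:
  42.0.0.0/7 (42.0.0.0 - 43.255.255.255)
  42.0.0.0/10 (42.0.0.0 - 42.63.255.255)
  42.0.0.0/11 (42.0.0.0 - 42.31.255.255)
  42.0.0.0/12 (42.0.0.0 - 42.15.255.255)
  42.8.0.0/13 (42.8.0.0 - 42.15.255.255)
Most specific is 42.8.0.0/13.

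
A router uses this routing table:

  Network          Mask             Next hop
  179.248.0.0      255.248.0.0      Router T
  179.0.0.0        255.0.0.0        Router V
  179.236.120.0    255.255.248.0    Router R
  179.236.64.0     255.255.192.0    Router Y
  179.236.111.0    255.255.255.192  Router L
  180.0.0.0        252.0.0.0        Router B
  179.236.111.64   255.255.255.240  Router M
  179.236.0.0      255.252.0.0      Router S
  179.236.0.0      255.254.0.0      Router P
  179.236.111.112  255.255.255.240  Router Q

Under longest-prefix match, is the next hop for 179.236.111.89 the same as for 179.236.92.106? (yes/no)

yes

179.236.111.89: longest match 179.236.64.0/18 -> Router Y
179.236.92.106: longest match 179.236.64.0/18 -> Router Y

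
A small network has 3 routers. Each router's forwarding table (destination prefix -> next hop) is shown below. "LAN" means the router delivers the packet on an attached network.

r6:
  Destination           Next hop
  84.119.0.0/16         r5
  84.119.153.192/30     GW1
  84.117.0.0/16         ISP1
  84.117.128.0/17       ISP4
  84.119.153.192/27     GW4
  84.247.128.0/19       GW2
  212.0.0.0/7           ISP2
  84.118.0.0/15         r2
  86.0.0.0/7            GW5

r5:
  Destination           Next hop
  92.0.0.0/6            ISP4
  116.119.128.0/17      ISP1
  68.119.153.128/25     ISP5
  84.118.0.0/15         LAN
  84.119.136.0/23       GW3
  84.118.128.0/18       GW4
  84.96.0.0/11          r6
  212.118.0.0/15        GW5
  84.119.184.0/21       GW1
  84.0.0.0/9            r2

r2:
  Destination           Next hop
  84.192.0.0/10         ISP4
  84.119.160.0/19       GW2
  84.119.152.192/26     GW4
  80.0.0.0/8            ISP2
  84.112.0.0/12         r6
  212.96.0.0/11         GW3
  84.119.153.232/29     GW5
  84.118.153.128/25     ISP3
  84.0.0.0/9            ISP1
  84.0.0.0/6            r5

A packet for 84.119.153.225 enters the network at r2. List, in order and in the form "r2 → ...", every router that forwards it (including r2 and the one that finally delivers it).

At r2: longest match for 84.119.153.225 is 84.112.0.0/12 -> r6
At r6: longest match for 84.119.153.225 is 84.119.0.0/16 -> r5
At r5: longest match for 84.119.153.225 is 84.118.0.0/15 -> LAN

r2 → r6 → r5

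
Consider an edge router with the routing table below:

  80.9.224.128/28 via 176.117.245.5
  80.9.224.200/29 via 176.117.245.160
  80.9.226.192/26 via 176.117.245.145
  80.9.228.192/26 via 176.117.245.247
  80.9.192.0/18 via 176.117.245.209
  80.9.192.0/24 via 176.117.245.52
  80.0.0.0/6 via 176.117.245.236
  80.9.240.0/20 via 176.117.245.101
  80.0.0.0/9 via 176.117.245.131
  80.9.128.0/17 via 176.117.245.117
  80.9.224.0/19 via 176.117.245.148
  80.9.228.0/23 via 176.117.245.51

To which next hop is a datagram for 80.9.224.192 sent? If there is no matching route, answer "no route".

Routes whose prefix contains 80.9.224.192:
  80.0.0.0/6 (80.0.0.0 - 83.255.255.255) -> 176.117.245.236
  80.0.0.0/9 (80.0.0.0 - 80.127.255.255) -> 176.117.245.131
  80.9.128.0/17 (80.9.128.0 - 80.9.255.255) -> 176.117.245.117
  80.9.192.0/18 (80.9.192.0 - 80.9.255.255) -> 176.117.245.209
  80.9.224.0/19 (80.9.224.0 - 80.9.255.255) -> 176.117.245.148
More-specific entries that do NOT match:
  80.9.224.200/29 (80.9.224.200 - 80.9.224.207) does not contain 80.9.224.192
  80.9.224.128/28 (80.9.224.128 - 80.9.224.143) does not contain 80.9.224.192
  80.9.226.192/26 (80.9.226.192 - 80.9.226.255) does not contain 80.9.224.192
  80.9.228.192/26 (80.9.228.192 - 80.9.228.255) does not contain 80.9.224.192
  80.9.192.0/24 (80.9.192.0 - 80.9.192.255) does not contain 80.9.224.192
  80.9.228.0/23 (80.9.228.0 - 80.9.229.255) does not contain 80.9.224.192
  80.9.240.0/20 (80.9.240.0 - 80.9.255.255) does not contain 80.9.224.192
Longest matching prefix is /19 -> next hop 176.117.245.148.

176.117.245.148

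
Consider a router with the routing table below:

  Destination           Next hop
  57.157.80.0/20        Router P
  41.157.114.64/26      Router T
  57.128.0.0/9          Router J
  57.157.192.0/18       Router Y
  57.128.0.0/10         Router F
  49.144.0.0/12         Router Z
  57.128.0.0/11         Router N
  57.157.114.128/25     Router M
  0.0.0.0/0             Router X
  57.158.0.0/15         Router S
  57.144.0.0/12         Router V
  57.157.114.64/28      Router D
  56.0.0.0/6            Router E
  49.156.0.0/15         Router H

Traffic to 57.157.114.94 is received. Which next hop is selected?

Router V

Routes whose prefix contains 57.157.114.94:
  0.0.0.0/0 (default, matches everything) -> Router X
  56.0.0.0/6 (56.0.0.0 - 59.255.255.255) -> Router E
  57.128.0.0/9 (57.128.0.0 - 57.255.255.255) -> Router J
  57.128.0.0/10 (57.128.0.0 - 57.191.255.255) -> Router F
  57.128.0.0/11 (57.128.0.0 - 57.159.255.255) -> Router N
  57.144.0.0/12 (57.144.0.0 - 57.159.255.255) -> Router V
More-specific entries that do NOT match:
  57.157.114.64/28 (57.157.114.64 - 57.157.114.79) does not contain 57.157.114.94
  41.157.114.64/26 (41.157.114.64 - 41.157.114.127) does not contain 57.157.114.94
  57.157.114.128/25 (57.157.114.128 - 57.157.114.255) does not contain 57.157.114.94
  57.157.80.0/20 (57.157.80.0 - 57.157.95.255) does not contain 57.157.114.94
  57.157.192.0/18 (57.157.192.0 - 57.157.255.255) does not contain 57.157.114.94
  57.158.0.0/15 (57.158.0.0 - 57.159.255.255) does not contain 57.157.114.94
  49.156.0.0/15 (49.156.0.0 - 49.157.255.255) does not contain 57.157.114.94
Longest matching prefix is /12 -> next hop Router V.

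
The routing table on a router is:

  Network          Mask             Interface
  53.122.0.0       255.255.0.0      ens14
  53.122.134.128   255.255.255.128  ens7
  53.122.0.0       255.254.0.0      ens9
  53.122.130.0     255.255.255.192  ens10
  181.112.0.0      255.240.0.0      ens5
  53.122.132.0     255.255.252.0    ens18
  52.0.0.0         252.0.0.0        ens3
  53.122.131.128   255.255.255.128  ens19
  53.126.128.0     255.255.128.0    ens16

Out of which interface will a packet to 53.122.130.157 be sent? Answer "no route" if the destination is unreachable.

Routes whose prefix contains 53.122.130.157:
  52.0.0.0/6 (52.0.0.0 - 55.255.255.255) -> ens3
  53.122.0.0/15 (53.122.0.0 - 53.123.255.255) -> ens9
  53.122.0.0/16 (53.122.0.0 - 53.122.255.255) -> ens14
More-specific entries that do NOT match:
  53.122.130.0/26 (53.122.130.0 - 53.122.130.63) does not contain 53.122.130.157
  53.122.134.128/25 (53.122.134.128 - 53.122.134.255) does not contain 53.122.130.157
  53.122.131.128/25 (53.122.131.128 - 53.122.131.255) does not contain 53.122.130.157
  53.122.132.0/22 (53.122.132.0 - 53.122.135.255) does not contain 53.122.130.157
  53.126.128.0/17 (53.126.128.0 - 53.126.255.255) does not contain 53.122.130.157
Longest matching prefix is /16 -> interface ens14.

ens14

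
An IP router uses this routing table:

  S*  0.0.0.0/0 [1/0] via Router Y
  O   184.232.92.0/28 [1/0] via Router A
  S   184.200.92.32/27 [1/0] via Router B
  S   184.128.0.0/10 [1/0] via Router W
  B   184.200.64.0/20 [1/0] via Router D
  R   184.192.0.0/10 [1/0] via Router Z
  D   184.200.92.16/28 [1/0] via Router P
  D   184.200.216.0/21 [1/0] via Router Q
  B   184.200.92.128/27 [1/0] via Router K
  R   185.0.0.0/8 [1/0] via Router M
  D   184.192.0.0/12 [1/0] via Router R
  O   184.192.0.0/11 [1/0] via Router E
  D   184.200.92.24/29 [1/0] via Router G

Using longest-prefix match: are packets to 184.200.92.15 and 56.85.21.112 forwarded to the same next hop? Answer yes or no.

no

184.200.92.15: longest match 184.192.0.0/12 -> Router R
56.85.21.112: longest match 0.0.0.0/0 -> Router Y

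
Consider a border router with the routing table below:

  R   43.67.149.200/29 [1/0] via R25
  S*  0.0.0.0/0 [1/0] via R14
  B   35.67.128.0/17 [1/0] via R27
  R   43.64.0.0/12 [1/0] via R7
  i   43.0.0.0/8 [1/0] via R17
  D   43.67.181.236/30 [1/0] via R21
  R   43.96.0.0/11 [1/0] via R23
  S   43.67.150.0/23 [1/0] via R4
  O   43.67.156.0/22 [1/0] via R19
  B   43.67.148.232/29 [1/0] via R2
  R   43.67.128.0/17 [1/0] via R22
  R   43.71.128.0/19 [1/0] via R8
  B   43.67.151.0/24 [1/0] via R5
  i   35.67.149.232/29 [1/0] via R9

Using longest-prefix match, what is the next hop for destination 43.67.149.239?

Routes whose prefix contains 43.67.149.239:
  0.0.0.0/0 (default, matches everything) -> R14
  43.0.0.0/8 (43.0.0.0 - 43.255.255.255) -> R17
  43.64.0.0/12 (43.64.0.0 - 43.79.255.255) -> R7
  43.67.128.0/17 (43.67.128.0 - 43.67.255.255) -> R22
More-specific entries that do NOT match:
  43.67.181.236/30 (43.67.181.236 - 43.67.181.239) does not contain 43.67.149.239
  43.67.149.200/29 (43.67.149.200 - 43.67.149.207) does not contain 43.67.149.239
  43.67.148.232/29 (43.67.148.232 - 43.67.148.239) does not contain 43.67.149.239
  35.67.149.232/29 (35.67.149.232 - 35.67.149.239) does not contain 43.67.149.239
  43.67.151.0/24 (43.67.151.0 - 43.67.151.255) does not contain 43.67.149.239
  43.67.150.0/23 (43.67.150.0 - 43.67.151.255) does not contain 43.67.149.239
  43.67.156.0/22 (43.67.156.0 - 43.67.159.255) does not contain 43.67.149.239
  43.71.128.0/19 (43.71.128.0 - 43.71.159.255) does not contain 43.67.149.239
Longest matching prefix is /17 -> next hop R22.

R22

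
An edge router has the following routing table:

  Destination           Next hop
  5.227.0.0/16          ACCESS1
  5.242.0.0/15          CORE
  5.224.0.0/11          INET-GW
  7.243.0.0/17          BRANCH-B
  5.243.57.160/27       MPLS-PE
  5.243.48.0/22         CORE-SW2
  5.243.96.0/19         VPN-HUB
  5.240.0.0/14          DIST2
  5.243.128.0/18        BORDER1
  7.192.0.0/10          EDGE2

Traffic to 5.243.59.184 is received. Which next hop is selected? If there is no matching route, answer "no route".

CORE

Routes whose prefix contains 5.243.59.184:
  5.224.0.0/11 (5.224.0.0 - 5.255.255.255) -> INET-GW
  5.240.0.0/14 (5.240.0.0 - 5.243.255.255) -> DIST2
  5.242.0.0/15 (5.242.0.0 - 5.243.255.255) -> CORE
More-specific entries that do NOT match:
  5.243.57.160/27 (5.243.57.160 - 5.243.57.191) does not contain 5.243.59.184
  5.243.48.0/22 (5.243.48.0 - 5.243.51.255) does not contain 5.243.59.184
  5.243.96.0/19 (5.243.96.0 - 5.243.127.255) does not contain 5.243.59.184
  5.243.128.0/18 (5.243.128.0 - 5.243.191.255) does not contain 5.243.59.184
  7.243.0.0/17 (7.243.0.0 - 7.243.127.255) does not contain 5.243.59.184
  5.227.0.0/16 (5.227.0.0 - 5.227.255.255) does not contain 5.243.59.184
Longest matching prefix is /15 -> next hop CORE.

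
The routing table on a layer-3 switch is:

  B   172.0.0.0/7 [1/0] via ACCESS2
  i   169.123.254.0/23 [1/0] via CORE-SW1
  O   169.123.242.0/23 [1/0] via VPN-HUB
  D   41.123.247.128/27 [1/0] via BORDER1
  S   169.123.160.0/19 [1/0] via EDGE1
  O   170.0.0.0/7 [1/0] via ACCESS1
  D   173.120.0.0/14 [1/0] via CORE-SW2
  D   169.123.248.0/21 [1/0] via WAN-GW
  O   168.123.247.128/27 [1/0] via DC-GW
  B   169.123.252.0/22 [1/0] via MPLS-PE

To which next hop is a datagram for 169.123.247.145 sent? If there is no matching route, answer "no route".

no route

No entry's prefix contains 169.123.247.145; there is no default route.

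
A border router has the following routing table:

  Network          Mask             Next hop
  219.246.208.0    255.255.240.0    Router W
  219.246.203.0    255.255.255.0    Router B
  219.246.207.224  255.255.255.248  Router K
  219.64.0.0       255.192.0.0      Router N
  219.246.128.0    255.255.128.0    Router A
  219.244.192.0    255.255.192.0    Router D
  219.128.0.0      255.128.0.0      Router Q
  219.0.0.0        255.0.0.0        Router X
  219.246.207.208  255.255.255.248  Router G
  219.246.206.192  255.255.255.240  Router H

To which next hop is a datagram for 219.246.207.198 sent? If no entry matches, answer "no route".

Router A

Routes whose prefix contains 219.246.207.198:
  219.0.0.0/8 (219.0.0.0 - 219.255.255.255) -> Router X
  219.128.0.0/9 (219.128.0.0 - 219.255.255.255) -> Router Q
  219.246.128.0/17 (219.246.128.0 - 219.246.255.255) -> Router A
More-specific entries that do NOT match:
  219.246.207.224/29 (219.246.207.224 - 219.246.207.231) does not contain 219.246.207.198
  219.246.207.208/29 (219.246.207.208 - 219.246.207.215) does not contain 219.246.207.198
  219.246.206.192/28 (219.246.206.192 - 219.246.206.207) does not contain 219.246.207.198
  219.246.203.0/24 (219.246.203.0 - 219.246.203.255) does not contain 219.246.207.198
  219.246.208.0/20 (219.246.208.0 - 219.246.223.255) does not contain 219.246.207.198
  219.244.192.0/18 (219.244.192.0 - 219.244.255.255) does not contain 219.246.207.198
Longest matching prefix is /17 -> next hop Router A.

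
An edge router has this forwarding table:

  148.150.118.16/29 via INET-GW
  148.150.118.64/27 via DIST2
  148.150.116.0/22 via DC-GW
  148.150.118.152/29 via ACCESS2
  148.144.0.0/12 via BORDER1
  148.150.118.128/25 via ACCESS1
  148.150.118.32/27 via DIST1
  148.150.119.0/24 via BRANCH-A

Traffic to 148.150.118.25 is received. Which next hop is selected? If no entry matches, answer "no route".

DC-GW

Routes whose prefix contains 148.150.118.25:
  148.144.0.0/12 (148.144.0.0 - 148.159.255.255) -> BORDER1
  148.150.116.0/22 (148.150.116.0 - 148.150.119.255) -> DC-GW
More-specific entries that do NOT match:
  148.150.118.16/29 (148.150.118.16 - 148.150.118.23) does not contain 148.150.118.25
  148.150.118.152/29 (148.150.118.152 - 148.150.118.159) does not contain 148.150.118.25
  148.150.118.64/27 (148.150.118.64 - 148.150.118.95) does not contain 148.150.118.25
  148.150.118.32/27 (148.150.118.32 - 148.150.118.63) does not contain 148.150.118.25
  148.150.118.128/25 (148.150.118.128 - 148.150.118.255) does not contain 148.150.118.25
  148.150.119.0/24 (148.150.119.0 - 148.150.119.255) does not contain 148.150.118.25
Longest matching prefix is /22 -> next hop DC-GW.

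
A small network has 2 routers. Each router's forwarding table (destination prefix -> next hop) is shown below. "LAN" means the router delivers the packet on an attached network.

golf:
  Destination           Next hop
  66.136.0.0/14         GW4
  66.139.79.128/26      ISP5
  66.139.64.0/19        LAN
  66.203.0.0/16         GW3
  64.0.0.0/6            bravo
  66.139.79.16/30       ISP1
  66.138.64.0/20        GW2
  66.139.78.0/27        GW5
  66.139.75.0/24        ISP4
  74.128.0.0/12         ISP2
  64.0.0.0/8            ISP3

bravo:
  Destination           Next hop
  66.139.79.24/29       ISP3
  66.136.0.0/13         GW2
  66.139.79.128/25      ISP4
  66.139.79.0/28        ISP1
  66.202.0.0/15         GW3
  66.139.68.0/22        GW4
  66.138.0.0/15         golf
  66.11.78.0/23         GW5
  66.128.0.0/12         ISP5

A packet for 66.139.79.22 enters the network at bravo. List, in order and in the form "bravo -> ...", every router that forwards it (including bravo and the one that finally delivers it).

bravo -> golf

At bravo: longest match for 66.139.79.22 is 66.138.0.0/15 -> golf
At golf: longest match for 66.139.79.22 is 66.139.64.0/19 -> LAN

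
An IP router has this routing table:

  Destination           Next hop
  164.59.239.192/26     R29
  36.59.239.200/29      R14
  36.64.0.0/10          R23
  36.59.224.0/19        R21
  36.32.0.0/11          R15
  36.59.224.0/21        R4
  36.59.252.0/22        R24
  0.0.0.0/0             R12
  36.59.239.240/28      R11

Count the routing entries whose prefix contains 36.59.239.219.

Prefixes containing 36.59.239.219:
  0.0.0.0/0 (default, matches everything)
  36.32.0.0/11 (36.32.0.0 - 36.63.255.255)
  36.59.224.0/19 (36.59.224.0 - 36.59.255.255)
Total matching entries: 3.

3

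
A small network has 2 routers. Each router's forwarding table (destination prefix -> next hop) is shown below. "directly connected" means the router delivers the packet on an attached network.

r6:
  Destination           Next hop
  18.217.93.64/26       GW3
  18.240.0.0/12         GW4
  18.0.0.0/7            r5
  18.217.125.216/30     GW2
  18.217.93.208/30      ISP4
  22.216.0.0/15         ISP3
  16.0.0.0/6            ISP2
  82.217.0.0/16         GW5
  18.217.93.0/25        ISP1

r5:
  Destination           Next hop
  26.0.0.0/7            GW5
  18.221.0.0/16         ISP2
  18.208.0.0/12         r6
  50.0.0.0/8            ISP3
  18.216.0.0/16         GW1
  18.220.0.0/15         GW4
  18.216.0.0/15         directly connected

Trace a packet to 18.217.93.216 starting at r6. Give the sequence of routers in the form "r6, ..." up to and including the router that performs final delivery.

At r6: longest match for 18.217.93.216 is 18.0.0.0/7 -> r5
At r5: longest match for 18.217.93.216 is 18.216.0.0/15 -> directly connected

r6, r5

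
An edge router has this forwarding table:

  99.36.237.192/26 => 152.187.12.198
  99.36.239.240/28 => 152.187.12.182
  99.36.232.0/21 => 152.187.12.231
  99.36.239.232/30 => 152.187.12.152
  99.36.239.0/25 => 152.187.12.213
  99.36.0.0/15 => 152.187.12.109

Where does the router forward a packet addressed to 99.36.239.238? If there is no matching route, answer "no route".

152.187.12.231

Routes whose prefix contains 99.36.239.238:
  99.36.0.0/15 (99.36.0.0 - 99.37.255.255) -> 152.187.12.109
  99.36.232.0/21 (99.36.232.0 - 99.36.239.255) -> 152.187.12.231
More-specific entries that do NOT match:
  99.36.239.232/30 (99.36.239.232 - 99.36.239.235) does not contain 99.36.239.238
  99.36.239.240/28 (99.36.239.240 - 99.36.239.255) does not contain 99.36.239.238
  99.36.237.192/26 (99.36.237.192 - 99.36.237.255) does not contain 99.36.239.238
  99.36.239.0/25 (99.36.239.0 - 99.36.239.127) does not contain 99.36.239.238
Longest matching prefix is /21 -> next hop 152.187.12.231.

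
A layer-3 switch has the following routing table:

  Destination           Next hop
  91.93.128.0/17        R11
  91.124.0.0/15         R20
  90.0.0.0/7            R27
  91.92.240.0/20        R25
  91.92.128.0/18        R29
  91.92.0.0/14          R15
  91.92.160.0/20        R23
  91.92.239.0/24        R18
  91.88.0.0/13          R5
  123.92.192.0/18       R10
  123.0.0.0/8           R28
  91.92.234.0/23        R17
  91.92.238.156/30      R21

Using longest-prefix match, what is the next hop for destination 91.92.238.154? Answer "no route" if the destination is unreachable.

R15

Routes whose prefix contains 91.92.238.154:
  90.0.0.0/7 (90.0.0.0 - 91.255.255.255) -> R27
  91.88.0.0/13 (91.88.0.0 - 91.95.255.255) -> R5
  91.92.0.0/14 (91.92.0.0 - 91.95.255.255) -> R15
More-specific entries that do NOT match:
  91.92.238.156/30 (91.92.238.156 - 91.92.238.159) does not contain 91.92.238.154
  91.92.239.0/24 (91.92.239.0 - 91.92.239.255) does not contain 91.92.238.154
  91.92.234.0/23 (91.92.234.0 - 91.92.235.255) does not contain 91.92.238.154
  91.92.240.0/20 (91.92.240.0 - 91.92.255.255) does not contain 91.92.238.154
  91.92.160.0/20 (91.92.160.0 - 91.92.175.255) does not contain 91.92.238.154
  91.92.128.0/18 (91.92.128.0 - 91.92.191.255) does not contain 91.92.238.154
  123.92.192.0/18 (123.92.192.0 - 123.92.255.255) does not contain 91.92.238.154
  91.93.128.0/17 (91.93.128.0 - 91.93.255.255) does not contain 91.92.238.154
  91.124.0.0/15 (91.124.0.0 - 91.125.255.255) does not contain 91.92.238.154
Longest matching prefix is /14 -> next hop R15.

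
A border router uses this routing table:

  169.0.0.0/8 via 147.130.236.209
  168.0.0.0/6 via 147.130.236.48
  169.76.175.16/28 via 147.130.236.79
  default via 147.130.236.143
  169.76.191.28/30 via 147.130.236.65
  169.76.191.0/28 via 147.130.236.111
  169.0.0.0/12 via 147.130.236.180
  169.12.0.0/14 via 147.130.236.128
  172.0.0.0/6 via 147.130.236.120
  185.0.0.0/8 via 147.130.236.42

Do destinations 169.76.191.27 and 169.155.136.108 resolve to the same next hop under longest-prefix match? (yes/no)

yes

169.76.191.27: longest match 169.0.0.0/8 -> 147.130.236.209
169.155.136.108: longest match 169.0.0.0/8 -> 147.130.236.209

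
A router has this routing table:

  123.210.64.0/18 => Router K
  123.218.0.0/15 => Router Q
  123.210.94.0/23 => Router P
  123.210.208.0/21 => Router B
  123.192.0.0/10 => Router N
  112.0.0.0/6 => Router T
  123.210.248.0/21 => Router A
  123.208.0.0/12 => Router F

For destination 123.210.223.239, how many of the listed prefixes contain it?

Prefixes containing 123.210.223.239:
  123.192.0.0/10 (123.192.0.0 - 123.255.255.255)
  123.208.0.0/12 (123.208.0.0 - 123.223.255.255)
Total matching entries: 2.

2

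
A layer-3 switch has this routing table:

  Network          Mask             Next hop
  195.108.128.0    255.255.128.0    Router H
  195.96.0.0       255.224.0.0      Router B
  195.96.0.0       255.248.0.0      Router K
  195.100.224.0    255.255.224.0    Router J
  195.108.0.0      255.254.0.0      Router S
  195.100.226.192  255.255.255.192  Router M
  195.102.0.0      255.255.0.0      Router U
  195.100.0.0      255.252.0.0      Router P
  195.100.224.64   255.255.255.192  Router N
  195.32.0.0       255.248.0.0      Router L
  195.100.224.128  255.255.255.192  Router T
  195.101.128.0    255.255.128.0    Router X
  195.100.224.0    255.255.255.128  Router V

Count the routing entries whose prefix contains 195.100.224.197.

Prefixes containing 195.100.224.197:
  195.96.0.0/11 (195.96.0.0 - 195.127.255.255)
  195.96.0.0/13 (195.96.0.0 - 195.103.255.255)
  195.100.0.0/14 (195.100.0.0 - 195.103.255.255)
  195.100.224.0/19 (195.100.224.0 - 195.100.255.255)
Total matching entries: 4.

4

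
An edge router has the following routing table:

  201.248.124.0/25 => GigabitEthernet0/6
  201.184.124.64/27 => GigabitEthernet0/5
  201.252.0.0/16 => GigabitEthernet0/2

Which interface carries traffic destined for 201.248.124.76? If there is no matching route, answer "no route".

GigabitEthernet0/6

Routes whose prefix contains 201.248.124.76:
  201.248.124.0/25 (201.248.124.0 - 201.248.124.127) -> GigabitEthernet0/6
More-specific entries that do NOT match:
  201.184.124.64/27 (201.184.124.64 - 201.184.124.95) does not contain 201.248.124.76
Longest matching prefix is /25 -> interface GigabitEthernet0/6.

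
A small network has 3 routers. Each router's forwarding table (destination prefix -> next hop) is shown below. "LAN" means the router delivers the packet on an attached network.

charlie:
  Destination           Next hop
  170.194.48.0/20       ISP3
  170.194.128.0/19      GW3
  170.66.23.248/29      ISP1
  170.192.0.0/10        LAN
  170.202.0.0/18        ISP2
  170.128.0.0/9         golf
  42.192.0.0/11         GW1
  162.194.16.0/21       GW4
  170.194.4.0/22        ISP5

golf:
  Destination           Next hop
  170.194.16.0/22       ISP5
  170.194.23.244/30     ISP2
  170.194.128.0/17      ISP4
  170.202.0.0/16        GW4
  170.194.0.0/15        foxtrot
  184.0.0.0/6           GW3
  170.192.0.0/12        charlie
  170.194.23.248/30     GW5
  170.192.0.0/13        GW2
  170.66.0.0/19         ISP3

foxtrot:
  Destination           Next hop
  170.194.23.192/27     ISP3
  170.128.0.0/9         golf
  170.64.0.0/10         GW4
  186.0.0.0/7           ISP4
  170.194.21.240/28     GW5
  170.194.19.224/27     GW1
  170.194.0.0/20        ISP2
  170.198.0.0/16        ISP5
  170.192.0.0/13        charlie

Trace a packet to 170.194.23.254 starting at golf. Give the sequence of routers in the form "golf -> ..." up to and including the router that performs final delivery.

golf -> foxtrot -> charlie

At golf: longest match for 170.194.23.254 is 170.194.0.0/15 -> foxtrot
At foxtrot: longest match for 170.194.23.254 is 170.192.0.0/13 -> charlie
At charlie: longest match for 170.194.23.254 is 170.192.0.0/10 -> LAN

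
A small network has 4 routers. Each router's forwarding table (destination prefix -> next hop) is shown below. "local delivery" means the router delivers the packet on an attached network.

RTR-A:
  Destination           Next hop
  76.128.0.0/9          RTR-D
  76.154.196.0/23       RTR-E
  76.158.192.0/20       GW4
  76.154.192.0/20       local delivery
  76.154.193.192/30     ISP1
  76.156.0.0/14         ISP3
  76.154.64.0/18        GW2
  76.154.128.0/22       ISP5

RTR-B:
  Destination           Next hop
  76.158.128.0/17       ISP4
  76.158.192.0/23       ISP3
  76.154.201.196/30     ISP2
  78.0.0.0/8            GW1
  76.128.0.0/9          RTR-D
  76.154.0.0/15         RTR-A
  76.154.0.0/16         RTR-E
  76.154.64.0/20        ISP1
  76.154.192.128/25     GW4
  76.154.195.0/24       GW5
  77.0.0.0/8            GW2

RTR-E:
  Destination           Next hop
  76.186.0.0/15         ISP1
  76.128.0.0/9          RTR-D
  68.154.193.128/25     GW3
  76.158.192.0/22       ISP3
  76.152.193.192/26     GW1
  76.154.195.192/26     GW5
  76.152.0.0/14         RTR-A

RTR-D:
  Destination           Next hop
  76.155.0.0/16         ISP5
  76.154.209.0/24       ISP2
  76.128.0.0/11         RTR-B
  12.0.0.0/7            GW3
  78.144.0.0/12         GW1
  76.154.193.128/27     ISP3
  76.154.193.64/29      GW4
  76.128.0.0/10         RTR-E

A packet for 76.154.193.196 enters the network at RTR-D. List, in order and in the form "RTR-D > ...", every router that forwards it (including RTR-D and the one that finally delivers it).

RTR-D > RTR-B > RTR-E > RTR-A

At RTR-D: longest match for 76.154.193.196 is 76.128.0.0/11 -> RTR-B
At RTR-B: longest match for 76.154.193.196 is 76.154.0.0/16 -> RTR-E
At RTR-E: longest match for 76.154.193.196 is 76.152.0.0/14 -> RTR-A
At RTR-A: longest match for 76.154.193.196 is 76.154.192.0/20 -> local delivery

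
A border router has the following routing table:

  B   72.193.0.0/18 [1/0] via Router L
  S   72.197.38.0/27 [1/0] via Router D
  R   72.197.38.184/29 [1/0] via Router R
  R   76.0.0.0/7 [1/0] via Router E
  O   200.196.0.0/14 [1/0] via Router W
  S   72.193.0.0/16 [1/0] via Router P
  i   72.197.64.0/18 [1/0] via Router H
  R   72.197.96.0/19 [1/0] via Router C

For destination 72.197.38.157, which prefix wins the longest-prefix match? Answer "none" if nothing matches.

72.197.38.157 is outside every listed prefix and there is no default route.

none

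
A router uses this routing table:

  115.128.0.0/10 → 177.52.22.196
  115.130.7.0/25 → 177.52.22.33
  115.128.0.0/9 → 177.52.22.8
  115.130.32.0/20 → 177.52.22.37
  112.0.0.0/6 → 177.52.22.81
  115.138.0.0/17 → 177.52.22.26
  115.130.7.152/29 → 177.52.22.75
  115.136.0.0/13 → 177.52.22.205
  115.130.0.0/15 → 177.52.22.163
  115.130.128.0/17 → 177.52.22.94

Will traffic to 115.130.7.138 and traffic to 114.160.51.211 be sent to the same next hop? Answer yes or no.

115.130.7.138: longest match 115.130.0.0/15 -> 177.52.22.163
114.160.51.211: longest match 112.0.0.0/6 -> 177.52.22.81

no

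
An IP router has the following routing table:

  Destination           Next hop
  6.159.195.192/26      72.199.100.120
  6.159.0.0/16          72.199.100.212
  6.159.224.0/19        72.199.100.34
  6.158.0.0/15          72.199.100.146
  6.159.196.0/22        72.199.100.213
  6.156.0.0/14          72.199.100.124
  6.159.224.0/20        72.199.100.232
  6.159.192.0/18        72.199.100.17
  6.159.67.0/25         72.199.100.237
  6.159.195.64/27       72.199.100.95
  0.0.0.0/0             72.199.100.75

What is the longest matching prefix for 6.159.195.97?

6.159.192.0/18

Entries matching 6.159.195.97:
  0.0.0.0/0 (default, matches everything)
  6.156.0.0/14 (6.156.0.0 - 6.159.255.255)
  6.158.0.0/15 (6.158.0.0 - 6.159.255.255)
  6.159.0.0/16 (6.159.0.0 - 6.159.255.255)
  6.159.192.0/18 (6.159.192.0 - 6.159.255.255)
Most specific is 6.159.192.0/18.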